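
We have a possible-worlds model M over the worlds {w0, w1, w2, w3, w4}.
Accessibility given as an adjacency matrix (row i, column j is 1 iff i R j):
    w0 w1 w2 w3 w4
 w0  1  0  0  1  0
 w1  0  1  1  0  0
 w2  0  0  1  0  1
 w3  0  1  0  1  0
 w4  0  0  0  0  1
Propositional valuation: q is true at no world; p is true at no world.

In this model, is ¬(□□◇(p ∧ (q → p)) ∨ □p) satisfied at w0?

At w0: □□◇(p ∧ (q → p)) ∨ □p is false, so ¬(□□◇(p ∧ (q → p)) ∨ □p) is true.
  At w0: □□◇(p ∧ (q → p)) is false, □p is false, so □□◇(p ∧ (q → p)) ∨ □p is false.
    At w0: □□◇(p ∧ (q → p)) requires □◇(p ∧ (q → p)) at every successor {w0, w3}.
      □◇(p ∧ (q → p)) fails at w0, so □□◇(p ∧ (q → p)) is false at w0.
    At w0: □p requires p at every successor {w0, w3}.
      p fails at w0, so □p is false at w0.

Yes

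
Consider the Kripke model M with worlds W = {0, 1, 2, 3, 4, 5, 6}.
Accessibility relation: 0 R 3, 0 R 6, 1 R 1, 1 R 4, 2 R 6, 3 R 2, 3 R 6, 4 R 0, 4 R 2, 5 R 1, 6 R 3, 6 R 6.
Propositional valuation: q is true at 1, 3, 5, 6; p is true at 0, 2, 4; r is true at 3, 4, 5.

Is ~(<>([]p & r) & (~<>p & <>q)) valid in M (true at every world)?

Let φ = ~(<>([]p & r) & (~<>p & <>q)). Evaluate φ at each world:
  0 (successors {3, 6}): φ is true.
  1 (successors {1, 4}): φ is true.
  2 (successors {6}): φ is true.
  3 (successors {2, 6}): φ is true.
  4 (successors {0, 2}): φ is true.
  5 (successors {1}): φ is true.
  6 (successors {3, 6}): φ is true.
For instance, at 6:
  At 6: <>([]p & r) & (~<>p & <>q) is false, so ~(<>([]p & r) & (~<>p & <>q)) is true.
    At 6: <>([]p & r) is false, ~<>p & <>q is true, so <>([]p & r) & (~<>p & <>q) is false.
      At 6: <>([]p & r) requires []p & r at some successor in {3, 6}.
        At 3: []p & r is false.
        At 6: []p & r is false.
      So <>([]p & r) is false at 6.
      At 6: ~<>p is true, <>q is true, so ~<>p & <>q is true.

Yes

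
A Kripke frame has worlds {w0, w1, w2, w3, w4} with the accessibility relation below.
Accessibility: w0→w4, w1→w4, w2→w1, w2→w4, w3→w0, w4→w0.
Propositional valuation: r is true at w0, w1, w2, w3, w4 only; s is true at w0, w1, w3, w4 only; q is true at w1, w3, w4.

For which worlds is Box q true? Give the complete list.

Let φ = Box q. Evaluate φ at each world:
  w0 (successors {w4}): φ is true.
  w1 (successors {w4}): φ is true.
  w2 (successors {w1, w4}): φ is true.
  w3 (successors {w0}): φ is false.
  w4 (successors {w0}): φ is false.
For instance, at w2:
  At w2: Box q requires q at every successor {w1, w4}.
    At w1: q is true.
    At w4: q is true.
  So Box q is true at w2.
Satisfying worlds: {w0, w1, w2}

w0, w1, w2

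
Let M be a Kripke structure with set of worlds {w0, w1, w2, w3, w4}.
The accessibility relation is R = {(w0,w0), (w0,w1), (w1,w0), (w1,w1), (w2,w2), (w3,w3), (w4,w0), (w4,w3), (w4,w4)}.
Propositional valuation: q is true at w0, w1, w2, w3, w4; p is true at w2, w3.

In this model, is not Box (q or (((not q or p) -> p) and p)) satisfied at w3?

At w3: Box (q or (((not q or p) -> p) and p)) is true, so not Box (q or (((not q or p) -> p) and p)) is false.
  At w3: Box (q or (((not q or p) -> p) and p)) requires q or (((not q or p) -> p) and p) at every successor {w3}.
    At w3: q or (((not q or p) -> p) and p) is true.
  So Box (q or (((not q or p) -> p) and p)) is true at w3.

No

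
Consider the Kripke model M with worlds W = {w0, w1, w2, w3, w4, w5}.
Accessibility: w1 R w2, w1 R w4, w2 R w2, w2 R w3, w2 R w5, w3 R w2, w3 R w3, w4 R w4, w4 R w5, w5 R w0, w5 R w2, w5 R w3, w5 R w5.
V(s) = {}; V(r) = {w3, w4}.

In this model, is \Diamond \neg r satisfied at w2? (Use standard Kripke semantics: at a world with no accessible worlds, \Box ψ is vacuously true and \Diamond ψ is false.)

Yes

Recall that \Diamond ψ holds at a world iff ψ holds at some accessible world.
At w2: \Diamond \neg r requires \neg r at some successor in {w2, w3, w5}.
  \neg r holds at w2, so \Diamond \neg r is true at w2.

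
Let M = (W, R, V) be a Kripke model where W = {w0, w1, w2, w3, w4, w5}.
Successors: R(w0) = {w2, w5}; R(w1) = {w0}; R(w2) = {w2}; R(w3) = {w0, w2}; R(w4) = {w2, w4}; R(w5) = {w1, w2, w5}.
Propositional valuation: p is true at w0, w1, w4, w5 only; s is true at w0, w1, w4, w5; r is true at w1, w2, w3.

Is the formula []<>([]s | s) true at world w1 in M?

Yes

At w1: []<>([]s | s) requires <>([]s | s) at every successor {w0}.
    At w0: <>([]s | s) requires []s | s at some successor in {w2, w5}.
      []s | s holds at w5, so <>([]s | s) is true at w0.
So []<>([]s | s) is true at w1.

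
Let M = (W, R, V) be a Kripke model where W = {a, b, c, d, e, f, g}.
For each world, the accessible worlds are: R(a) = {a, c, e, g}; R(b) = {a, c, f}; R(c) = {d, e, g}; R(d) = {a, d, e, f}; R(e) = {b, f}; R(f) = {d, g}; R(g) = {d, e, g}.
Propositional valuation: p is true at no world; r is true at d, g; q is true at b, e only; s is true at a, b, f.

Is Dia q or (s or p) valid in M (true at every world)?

Recall that Dia ψ holds at a world iff ψ holds at some accessible world.
Let φ = Dia q or (s or p). Evaluate φ at each world:
  a (successors {a, c, e, g}): φ is true.
  b (successors {a, c, f}): φ is true.
  c (successors {d, e, g}): φ is true.
  d (successors {a, d, e, f}): φ is true.
  e (successors {b, f}): φ is true.
  f (successors {d, g}): φ is true.
  g (successors {d, e, g}): φ is true.
For instance, at c:
  At c: Dia q is true, s or p is false, so Dia q or (s or p) is true.
    At c: Dia q requires q at some successor in {d, e, g}.
      q holds at e, so Dia q is true at c.

Yes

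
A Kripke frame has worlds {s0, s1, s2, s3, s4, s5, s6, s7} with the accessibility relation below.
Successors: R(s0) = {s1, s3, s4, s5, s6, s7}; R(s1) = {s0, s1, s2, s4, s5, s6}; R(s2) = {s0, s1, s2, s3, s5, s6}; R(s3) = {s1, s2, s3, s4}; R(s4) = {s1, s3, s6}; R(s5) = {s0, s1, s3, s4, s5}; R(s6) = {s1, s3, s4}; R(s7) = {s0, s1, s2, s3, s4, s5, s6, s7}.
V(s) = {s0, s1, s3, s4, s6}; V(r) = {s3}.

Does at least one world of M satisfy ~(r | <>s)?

No

Recall that <>ψ holds at a world iff ψ holds at some accessible world.
Let φ = ~(r | <>s). Evaluate φ at each world:
  s0 (successors {s1, s3, s4, s5, s6, s7}): φ is false.
  s1 (successors {s0, s1, s2, s4, s5, s6}): φ is false.
  s2 (successors {s0, s1, s2, s3, s5, s6}): φ is false.
  s3 (successors {s1, s2, s3, s4}): φ is false.
  s4 (successors {s1, s3, s6}): φ is false.
  s5 (successors {s0, s1, s3, s4, s5}): φ is false.
  s6 (successors {s1, s3, s4}): φ is false.
  s7 (successors {s0, s1, s2, s3, s4, s5, s6, s7}): φ is false.
For instance, at s4:
  At s4: r | <>s is true, so ~(r | <>s) is false.
    At s4: r is false, <>s is true, so r | <>s is true.
      At s4: <>s requires s at some successor in {s1, s3, s6}.
        s holds at s1, so <>s is true at s4.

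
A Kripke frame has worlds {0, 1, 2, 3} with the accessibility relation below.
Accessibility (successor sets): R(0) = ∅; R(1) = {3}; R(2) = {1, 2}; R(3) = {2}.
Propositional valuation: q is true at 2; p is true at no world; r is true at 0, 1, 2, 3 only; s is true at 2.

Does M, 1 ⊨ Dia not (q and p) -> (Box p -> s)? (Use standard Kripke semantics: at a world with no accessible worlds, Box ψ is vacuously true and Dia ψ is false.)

At 1: Dia not (q and p) is true, Box p -> s is true, so Dia not (q and p) -> (Box p -> s) is true.
  At 1: Dia not (q and p) requires not (q and p) at some successor in {3}.
    not (q and p) holds at 3, so Dia not (q and p) is true at 1.
  At 1: Box p is false, s is false, so Box p -> s is true.
    At 1: Box p requires p at every successor {3}.
      p fails at 3, so Box p is false at 1.

Yes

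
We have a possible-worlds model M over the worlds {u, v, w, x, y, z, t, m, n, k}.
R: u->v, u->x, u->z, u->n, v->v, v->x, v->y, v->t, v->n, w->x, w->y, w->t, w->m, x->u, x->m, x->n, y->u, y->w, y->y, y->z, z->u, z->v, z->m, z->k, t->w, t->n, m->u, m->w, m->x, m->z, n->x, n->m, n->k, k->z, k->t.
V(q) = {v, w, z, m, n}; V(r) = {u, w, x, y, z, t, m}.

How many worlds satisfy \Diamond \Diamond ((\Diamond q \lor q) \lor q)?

Let φ = \Diamond \Diamond ((\Diamond q \lor q) \lor q). Evaluate φ at each world:
  u (successors {v, x, z, n}): φ is true.
  v (successors {v, x, y, t, n}): φ is true.
  w (successors {x, y, t, m}): φ is true.
  x (successors {u, m, n}): φ is true.
  y (successors {u, w, y, z}): φ is true.
  z (successors {u, v, m, k}): φ is true.
  t (successors {w, n}): φ is true.
  m (successors {u, w, x, z}): φ is true.
  n (successors {x, m, k}): φ is true.
  k (successors {z, t}): φ is true.
For instance, at y:
  At y: \Diamond \Diamond ((\Diamond q \lor q) \lor q) requires \Diamond ((\Diamond q \lor q) \lor q) at some successor in {u, w, y, z}.
    \Diamond ((\Diamond q \lor q) \lor q) holds at u, so \Diamond \Diamond ((\Diamond q \lor q) \lor q) is true at y.
      At u: \Diamond ((\Diamond q \lor q) \lor q) requires (\Diamond q \lor q) \lor q at some successor in {v, x, z, n}.
        (\Diamond q \lor q) \lor q holds at v, so \Diamond ((\Diamond q \lor q) \lor q) is true at u.
Satisfying worlds: {u, v, w, x, y, z, t, m, n, k}

10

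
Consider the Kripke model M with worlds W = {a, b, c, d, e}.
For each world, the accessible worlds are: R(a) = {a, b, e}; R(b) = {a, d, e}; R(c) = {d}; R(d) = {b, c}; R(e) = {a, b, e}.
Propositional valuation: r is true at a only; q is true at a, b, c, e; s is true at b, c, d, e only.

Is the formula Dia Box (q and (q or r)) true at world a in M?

At a: Dia Box (q and (q or r)) requires Box (q and (q or r)) at some successor in {a, b, e}.
  Box (q and (q or r)) holds at a, so Dia Box (q and (q or r)) is true at a.
    At a: Box (q and (q or r)) requires q and (q or r) at every successor {a, b, e}.
      At a: q and (q or r) is true.
      At b: q and (q or r) is true.
      At e: q and (q or r) is true.
    So Box (q and (q or r)) is true at a.

Yes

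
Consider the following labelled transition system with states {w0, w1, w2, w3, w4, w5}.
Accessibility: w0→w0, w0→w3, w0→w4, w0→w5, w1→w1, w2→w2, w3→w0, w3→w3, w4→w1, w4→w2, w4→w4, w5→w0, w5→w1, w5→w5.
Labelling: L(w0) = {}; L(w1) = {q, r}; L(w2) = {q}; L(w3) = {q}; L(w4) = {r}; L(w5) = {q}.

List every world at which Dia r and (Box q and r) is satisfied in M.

w1

Let φ = Dia r and (Box q and r). Evaluate φ at each world:
  w0 (successors {w0, w3, w4, w5}): φ is false.
  w1 (successors {w1}): φ is true.
  w2 (successors {w2}): φ is false.
  w3 (successors {w0, w3}): φ is false.
  w4 (successors {w1, w2, w4}): φ is false.
  w5 (successors {w0, w1, w5}): φ is false.
For instance, at w3:
  At w3: Dia r is false, Box q and r is false, so Dia r and (Box q and r) is false.
    At w3: Dia r requires r at some successor in {w0, w3}.
      At w0: r is false.
      At w3: r is false.
    So Dia r is false at w3.
    At w3: Box q is false, r is false, so Box q and r is false.
      At w3: Box q requires q at every successor {w0, w3}.
        q fails at w0, so Box q is false at w3.
Satisfying worlds: {w1}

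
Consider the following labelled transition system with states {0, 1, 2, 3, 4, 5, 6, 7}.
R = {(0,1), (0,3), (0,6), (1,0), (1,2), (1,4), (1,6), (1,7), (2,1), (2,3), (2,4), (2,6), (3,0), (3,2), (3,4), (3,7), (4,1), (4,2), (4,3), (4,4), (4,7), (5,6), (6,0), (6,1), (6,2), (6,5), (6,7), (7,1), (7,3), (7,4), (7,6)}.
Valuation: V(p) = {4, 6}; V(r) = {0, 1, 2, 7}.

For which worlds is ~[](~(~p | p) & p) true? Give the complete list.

Let φ = ~[](~(~p | p) & p). Evaluate φ at each world:
  0 (successors {1, 3, 6}): φ is true.
  1 (successors {0, 2, 4, 6, 7}): φ is true.
  2 (successors {1, 3, 4, 6}): φ is true.
  3 (successors {0, 2, 4, 7}): φ is true.
  4 (successors {1, 2, 3, 4, 7}): φ is true.
  5 (successors {6}): φ is true.
  6 (successors {0, 1, 2, 5, 7}): φ is true.
  7 (successors {1, 3, 4, 6}): φ is true.
For instance, at 0:
  At 0: [](~(~p | p) & p) is false, so ~[](~(~p | p) & p) is true.
    At 0: [](~(~p | p) & p) requires ~(~p | p) & p at every successor {1, 3, 6}.
      ~(~p | p) & p fails at 1, so [](~(~p | p) & p) is false at 0.
Satisfying worlds: {0, 1, 2, 3, 4, 5, 6, 7}

0, 1, 2, 3, 4, 5, 6, 7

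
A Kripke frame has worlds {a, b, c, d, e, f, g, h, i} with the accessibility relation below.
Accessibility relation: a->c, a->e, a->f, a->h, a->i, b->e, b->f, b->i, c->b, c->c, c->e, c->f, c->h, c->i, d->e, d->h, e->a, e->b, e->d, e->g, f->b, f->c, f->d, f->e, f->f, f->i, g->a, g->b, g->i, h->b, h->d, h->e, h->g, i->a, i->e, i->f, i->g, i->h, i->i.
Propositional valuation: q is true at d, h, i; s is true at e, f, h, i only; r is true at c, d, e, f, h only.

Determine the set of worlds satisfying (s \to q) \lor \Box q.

a, b, c, d, g, h, i

Let φ = (s \to q) \lor \Box q. Evaluate φ at each world:
  a (successors {c, e, f, h, i}): φ is true.
  b (successors {e, f, i}): φ is true.
  c (successors {b, c, e, f, h, i}): φ is true.
  d (successors {e, h}): φ is true.
  e (successors {a, b, d, g}): φ is false.
  f (successors {b, c, d, e, f, i}): φ is false.
  g (successors {a, b, i}): φ is true.
  h (successors {b, d, e, g}): φ is true.
  i (successors {a, e, f, g, h, i}): φ is true.
For instance, at f:
  At f: s \to q is false, \Box q is false, so (s \to q) \lor \Box q is false.
    At f: \Box q requires q at every successor {b, c, d, e, f, i}.
      q fails at b, so \Box q is false at f.
Satisfying worlds: {a, b, c, d, g, h, i}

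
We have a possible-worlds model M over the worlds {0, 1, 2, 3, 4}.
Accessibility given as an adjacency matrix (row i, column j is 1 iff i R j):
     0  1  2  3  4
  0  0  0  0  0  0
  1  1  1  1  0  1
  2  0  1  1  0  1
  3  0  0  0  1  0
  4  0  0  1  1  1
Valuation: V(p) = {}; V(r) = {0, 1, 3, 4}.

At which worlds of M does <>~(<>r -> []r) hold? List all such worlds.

1, 2, 4

Let φ = <>~(<>r -> []r). Evaluate φ at each world:
  0 (successors ∅): φ is false.
  1 (successors {0, 1, 2, 4}): φ is true.
  2 (successors {1, 2, 4}): φ is true.
  3 (successors {3}): φ is false.
  4 (successors {2, 3, 4}): φ is true.
For instance, at 2:
  At 2: <>~(<>r -> []r) requires ~(<>r -> []r) at some successor in {1, 2, 4}.
    ~(<>r -> []r) holds at 1, so <>~(<>r -> []r) is true at 2.
      At 1: <>r -> []r is false, so ~(<>r -> []r) is true.
Satisfying worlds: {1, 2, 4}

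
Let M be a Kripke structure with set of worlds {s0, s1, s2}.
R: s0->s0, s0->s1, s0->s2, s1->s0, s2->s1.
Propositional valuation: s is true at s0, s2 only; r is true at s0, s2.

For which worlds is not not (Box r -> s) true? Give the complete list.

s0, s2

Let φ = not not (Box r -> s). Evaluate φ at each world:
  s0 (successors {s0, s1, s2}): φ is true.
  s1 (successors {s0}): φ is false.
  s2 (successors {s1}): φ is true.
For instance, at s0:
  At s0: not (Box r -> s) is false, so not not (Box r -> s) is true.
    At s0: Box r -> s is true, so not (Box r -> s) is false.
      At s0: Box r is false, s is true, so Box r -> s is true.
Satisfying worlds: {s0, s2}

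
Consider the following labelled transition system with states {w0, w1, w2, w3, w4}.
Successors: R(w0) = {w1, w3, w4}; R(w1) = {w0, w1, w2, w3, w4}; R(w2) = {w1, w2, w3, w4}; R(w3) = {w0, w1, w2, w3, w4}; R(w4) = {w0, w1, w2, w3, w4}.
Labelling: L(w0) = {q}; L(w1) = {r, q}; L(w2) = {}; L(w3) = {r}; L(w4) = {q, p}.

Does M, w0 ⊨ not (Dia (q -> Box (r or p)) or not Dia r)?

At w0: Dia (q -> Box (r or p)) or not Dia r is true, so not (Dia (q -> Box (r or p)) or not Dia r) is false.
  At w0: Dia (q -> Box (r or p)) is true, not Dia r is false, so Dia (q -> Box (r or p)) or not Dia r is true.
    At w0: Dia (q -> Box (r or p)) requires q -> Box (r or p) at some successor in {w1, w3, w4}.
      q -> Box (r or p) holds at w3, so Dia (q -> Box (r or p)) is true at w0.
    At w0: Dia r is true, so not Dia r is false.
      At w0: Dia r requires r at some successor in {w1, w3, w4}.
        r holds at w1, so Dia r is true at w0.

No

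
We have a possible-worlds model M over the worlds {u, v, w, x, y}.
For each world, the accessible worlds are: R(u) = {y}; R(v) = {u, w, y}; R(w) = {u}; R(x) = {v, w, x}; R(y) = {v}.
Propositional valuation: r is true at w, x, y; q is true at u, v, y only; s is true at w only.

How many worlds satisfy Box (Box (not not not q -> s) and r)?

1

Recall that Box ψ holds at a world iff ψ holds at every accessible world, and Dia ψ holds iff ψ holds at some accessible world.
Let φ = Box (Box (not not not q -> s) and r). Evaluate φ at each world:
  u (successors {y}): φ is true.
  v (successors {u, w, y}): φ is false.
  w (successors {u}): φ is false.
  x (successors {v, w, x}): φ is false.
  y (successors {v}): φ is false.
For instance, at u:
  At u: Box (Box (not not not q -> s) and r) requires Box (not not not q -> s) and r at every successor {y}.
      At y: Box (not not not q -> s) is true, r is true, so Box (not not not q -> s) and r is true.
  So Box (Box (not not not q -> s) and r) is true at u.
Satisfying worlds: {u}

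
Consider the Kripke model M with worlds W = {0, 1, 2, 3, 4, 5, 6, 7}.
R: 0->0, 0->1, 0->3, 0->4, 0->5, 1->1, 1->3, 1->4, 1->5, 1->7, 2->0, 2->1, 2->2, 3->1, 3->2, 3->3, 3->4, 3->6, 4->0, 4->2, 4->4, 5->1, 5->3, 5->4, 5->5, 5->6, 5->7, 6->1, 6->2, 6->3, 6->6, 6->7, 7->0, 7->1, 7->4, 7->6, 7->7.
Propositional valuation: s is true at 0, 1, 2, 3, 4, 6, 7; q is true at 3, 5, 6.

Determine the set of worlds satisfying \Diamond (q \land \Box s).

Let φ = \Diamond (q \land \Box s). Evaluate φ at each world:
  0 (successors {0, 1, 3, 4, 5}): φ is true.
  1 (successors {1, 3, 4, 5, 7}): φ is true.
  2 (successors {0, 1, 2}): φ is false.
  3 (successors {1, 2, 3, 4, 6}): φ is true.
  4 (successors {0, 2, 4}): φ is false.
  5 (successors {1, 3, 4, 5, 6, 7}): φ is true.
  6 (successors {1, 2, 3, 6, 7}): φ is true.
  7 (successors {0, 1, 4, 6, 7}): φ is true.
For instance, at 4:
  At 4: \Diamond (q \land \Box s) requires q \land \Box s at some successor in {0, 2, 4}.
    At 0: q \land \Box s is false.
    At 2: q \land \Box s is false.
    At 4: q \land \Box s is false.
  So \Diamond (q \land \Box s) is false at 4.
Satisfying worlds: {0, 1, 3, 5, 6, 7}

0, 1, 3, 5, 6, 7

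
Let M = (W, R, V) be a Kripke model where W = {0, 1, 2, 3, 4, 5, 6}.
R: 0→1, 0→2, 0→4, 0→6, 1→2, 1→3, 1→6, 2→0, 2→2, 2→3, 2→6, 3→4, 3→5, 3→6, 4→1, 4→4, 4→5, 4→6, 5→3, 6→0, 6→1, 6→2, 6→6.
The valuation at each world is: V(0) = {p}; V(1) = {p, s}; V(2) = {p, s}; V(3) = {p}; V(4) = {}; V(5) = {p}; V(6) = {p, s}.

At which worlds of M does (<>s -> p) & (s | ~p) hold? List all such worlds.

Let φ = (<>s -> p) & (s | ~p). Evaluate φ at each world:
  0 (successors {1, 2, 4, 6}): φ is false.
  1 (successors {2, 3, 6}): φ is true.
  2 (successors {0, 2, 3, 6}): φ is true.
  3 (successors {4, 5, 6}): φ is false.
  4 (successors {1, 4, 5, 6}): φ is false.
  5 (successors {3}): φ is false.
  6 (successors {0, 1, 2, 6}): φ is true.
For instance, at 6:
  At 6: <>s -> p is true, s | ~p is true, so (<>s -> p) & (s | ~p) is true.
    At 6: <>s is true, p is true, so <>s -> p is true.
      At 6: <>s requires s at some successor in {0, 1, 2, 6}.
        s holds at 1, so <>s is true at 6.
Satisfying worlds: {1, 2, 6}

1, 2, 6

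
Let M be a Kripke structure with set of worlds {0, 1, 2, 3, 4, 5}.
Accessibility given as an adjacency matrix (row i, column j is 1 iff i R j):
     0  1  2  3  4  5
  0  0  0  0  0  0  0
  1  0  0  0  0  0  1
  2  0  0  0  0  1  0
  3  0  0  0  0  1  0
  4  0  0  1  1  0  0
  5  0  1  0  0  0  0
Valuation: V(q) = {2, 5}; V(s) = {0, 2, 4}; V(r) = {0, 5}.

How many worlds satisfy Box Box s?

Let φ = Box Box s. Evaluate φ at each world:
  0 (successors ∅): φ is true.
  1 (successors {5}): φ is false.
  2 (successors {4}): φ is false.
  3 (successors {4}): φ is false.
  4 (successors {2, 3}): φ is true.
  5 (successors {1}): φ is false.
For instance, at 3:
  At 3: Box Box s requires Box s at every successor {4}.
    Box s fails at 4, so Box Box s is false at 3.
      At 4: Box s requires s at every successor {2, 3}.
        s fails at 3, so Box s is false at 4.
Satisfying worlds: {0, 4}

2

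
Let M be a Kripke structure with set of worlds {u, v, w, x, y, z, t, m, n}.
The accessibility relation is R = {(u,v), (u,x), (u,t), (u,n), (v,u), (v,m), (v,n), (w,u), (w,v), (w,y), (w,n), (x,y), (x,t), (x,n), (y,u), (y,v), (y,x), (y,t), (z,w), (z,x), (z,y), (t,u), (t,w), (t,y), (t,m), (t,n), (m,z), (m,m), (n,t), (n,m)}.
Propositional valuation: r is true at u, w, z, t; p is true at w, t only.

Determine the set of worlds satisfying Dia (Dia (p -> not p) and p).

Let φ = Dia (Dia (p -> not p) and p). Evaluate φ at each world:
  u (successors {v, x, t, n}): φ is true.
  v (successors {u, m, n}): φ is false.
  w (successors {u, v, y, n}): φ is false.
  x (successors {y, t, n}): φ is true.
  y (successors {u, v, x, t}): φ is true.
  z (successors {w, x, y}): φ is true.
  t (successors {u, w, y, m, n}): φ is true.
  m (successors {z, m}): φ is false.
  n (successors {t, m}): φ is true.
For instance, at v:
  At v: Dia (Dia (p -> not p) and p) requires Dia (p -> not p) and p at some successor in {u, m, n}.
    At u: Dia (p -> not p) and p is false.
    At m: Dia (p -> not p) and p is false.
    At n: Dia (p -> not p) and p is false.
  So Dia (Dia (p -> not p) and p) is false at v.
Satisfying worlds: {u, x, y, z, t, n}

u, x, y, z, t, n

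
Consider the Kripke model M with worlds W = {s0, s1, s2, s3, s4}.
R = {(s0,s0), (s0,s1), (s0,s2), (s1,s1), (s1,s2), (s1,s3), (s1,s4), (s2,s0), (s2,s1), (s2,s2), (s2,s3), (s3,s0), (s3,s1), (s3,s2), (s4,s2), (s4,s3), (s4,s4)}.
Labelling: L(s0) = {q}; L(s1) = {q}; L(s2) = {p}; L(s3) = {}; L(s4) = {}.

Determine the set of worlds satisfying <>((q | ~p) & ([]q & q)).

none

Let φ = <>((q | ~p) & ([]q & q)). Evaluate φ at each world:
  s0 (successors {s0, s1, s2}): φ is false.
  s1 (successors {s1, s2, s3, s4}): φ is false.
  s2 (successors {s0, s1, s2, s3}): φ is false.
  s3 (successors {s0, s1, s2}): φ is false.
  s4 (successors {s2, s3, s4}): φ is false.
For instance, at s3:
  At s3: <>((q | ~p) & ([]q & q)) requires (q | ~p) & ([]q & q) at some successor in {s0, s1, s2}.
    At s0: (q | ~p) & ([]q & q) is false.
    At s1: (q | ~p) & ([]q & q) is false.
    At s2: (q | ~p) & ([]q & q) is false.
  So <>((q | ~p) & ([]q & q)) is false at s3.
Satisfying worlds: none.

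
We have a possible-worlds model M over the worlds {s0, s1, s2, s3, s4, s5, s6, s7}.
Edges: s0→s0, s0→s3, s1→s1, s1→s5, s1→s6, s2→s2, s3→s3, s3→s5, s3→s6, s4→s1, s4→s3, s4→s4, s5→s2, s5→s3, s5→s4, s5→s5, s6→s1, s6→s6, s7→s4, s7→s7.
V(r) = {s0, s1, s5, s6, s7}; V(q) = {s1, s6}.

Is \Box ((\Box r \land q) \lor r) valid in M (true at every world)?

Let φ = \Box ((\Box r \land q) \lor r). Evaluate φ at each world:
  s0 (successors {s0, s3}): φ is false.
  s1 (successors {s1, s5, s6}): φ is true.
  s2 (successors {s2}): φ is false.
  s3 (successors {s3, s5, s6}): φ is false.
  s4 (successors {s1, s3, s4}): φ is false.
  s5 (successors {s2, s3, s4, s5}): φ is false.
  s6 (successors {s1, s6}): φ is true.
  s7 (successors {s4, s7}): φ is false.
Detail at s0 (counterexample):
  At s0: \Box ((\Box r \land q) \lor r) requires (\Box r \land q) \lor r at every successor {s0, s3}.
    (\Box r \land q) \lor r fails at s3, so \Box ((\Box r \land q) \lor r) is false at s0.
      At s3: \Box r \land q is false, r is false, so (\Box r \land q) \lor r is false.

No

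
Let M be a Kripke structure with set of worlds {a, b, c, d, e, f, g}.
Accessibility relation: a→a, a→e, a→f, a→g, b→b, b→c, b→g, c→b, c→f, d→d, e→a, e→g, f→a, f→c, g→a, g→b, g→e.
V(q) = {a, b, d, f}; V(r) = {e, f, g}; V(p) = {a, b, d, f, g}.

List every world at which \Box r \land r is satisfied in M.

Let φ = \Box r \land r. Evaluate φ at each world:
  a (successors {a, e, f, g}): φ is false.
  b (successors {b, c, g}): φ is false.
  c (successors {b, f}): φ is false.
  d (successors {d}): φ is false.
  e (successors {a, g}): φ is false.
  f (successors {a, c}): φ is false.
  g (successors {a, b, e}): φ is false.
For instance, at d:
  At d: \Box r is false, r is false, so \Box r \land r is false.
    At d: \Box r requires r at every successor {d}.
      r fails at d, so \Box r is false at d.
Satisfying worlds: none.

none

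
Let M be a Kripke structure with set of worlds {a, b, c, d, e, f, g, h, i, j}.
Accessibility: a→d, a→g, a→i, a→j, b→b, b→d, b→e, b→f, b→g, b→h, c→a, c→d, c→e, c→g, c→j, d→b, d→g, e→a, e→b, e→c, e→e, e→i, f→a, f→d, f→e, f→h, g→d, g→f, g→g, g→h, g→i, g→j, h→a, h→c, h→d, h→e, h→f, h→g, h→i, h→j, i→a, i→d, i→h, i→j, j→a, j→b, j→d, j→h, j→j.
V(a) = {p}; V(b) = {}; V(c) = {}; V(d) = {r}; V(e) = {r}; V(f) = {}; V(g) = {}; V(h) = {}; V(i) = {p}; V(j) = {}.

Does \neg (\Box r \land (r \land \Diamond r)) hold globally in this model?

Yes

Let φ = \neg (\Box r \land (r \land \Diamond r)). Evaluate φ at each world:
  a (successors {d, g, i, j}): φ is true.
  b (successors {b, d, e, f, g, h}): φ is true.
  c (successors {a, d, e, g, j}): φ is true.
  d (successors {b, g}): φ is true.
  e (successors {a, b, c, e, i}): φ is true.
  f (successors {a, d, e, h}): φ is true.
  g (successors {d, f, g, h, i, j}): φ is true.
  h (successors {a, c, d, e, f, g, i, j}): φ is true.
  i (successors {a, d, h, j}): φ is true.
  j (successors {a, b, d, h, j}): φ is true.
For instance, at e:
  At e: \Box r \land (r \land \Diamond r) is false, so \neg (\Box r \land (r \land \Diamond r)) is true.
    At e: \Box r is false, r \land \Diamond r is true, so \Box r \land (r \land \Diamond r) is false.
      At e: \Box r requires r at every successor {a, b, c, e, i}.
        r fails at a, so \Box r is false at e.
      At e: r is true, \Diamond r is true, so r \land \Diamond r is true.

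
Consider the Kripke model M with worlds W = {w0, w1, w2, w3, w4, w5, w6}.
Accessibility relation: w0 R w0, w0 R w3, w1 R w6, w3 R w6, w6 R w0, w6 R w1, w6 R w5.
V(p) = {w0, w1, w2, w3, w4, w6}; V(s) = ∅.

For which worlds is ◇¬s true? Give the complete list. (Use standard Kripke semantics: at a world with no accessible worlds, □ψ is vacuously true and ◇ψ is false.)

Recall that ◇ψ holds at a world iff ψ holds at some accessible world.
Let φ = ◇¬s. Evaluate φ at each world:
  w0 (successors {w0, w3}): φ is true.
  w1 (successors {w6}): φ is true.
  w2 (successors ∅): φ is false.
  w3 (successors {w6}): φ is true.
  w4 (successors ∅): φ is false.
  w5 (successors ∅): φ is false.
  w6 (successors {w0, w1, w5}): φ is true.
For instance, at w6:
  At w6: ◇¬s requires ¬s at some successor in {w0, w1, w5}.
    ¬s holds at w0, so ◇¬s is true at w6.
Satisfying worlds: {w0, w1, w3, w6}

w0, w1, w3, w6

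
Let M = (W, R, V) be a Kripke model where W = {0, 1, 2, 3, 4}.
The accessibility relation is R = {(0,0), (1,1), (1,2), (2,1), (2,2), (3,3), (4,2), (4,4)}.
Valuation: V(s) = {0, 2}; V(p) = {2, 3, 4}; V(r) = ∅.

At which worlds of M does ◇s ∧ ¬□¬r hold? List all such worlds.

Recall that □ψ holds at a world iff ψ holds at every accessible world, and ◇ψ holds iff ψ holds at some accessible world.
Let φ = ◇s ∧ ¬□¬r. Evaluate φ at each world:
  0 (successors {0}): φ is false.
  1 (successors {1, 2}): φ is false.
  2 (successors {1, 2}): φ is false.
  3 (successors {3}): φ is false.
  4 (successors {2, 4}): φ is false.
For instance, at 4:
  At 4: ◇s is true, ¬□¬r is false, so ◇s ∧ ¬□¬r is false.
    At 4: ◇s requires s at some successor in {2, 4}.
      s holds at 2, so ◇s is true at 4.
    At 4: □¬r is true, so ¬□¬r is false.
      At 4: □¬r requires ¬r at every successor {2, 4}.
        At 2: ¬r is true.
        At 4: ¬r is true.
      So □¬r is true at 4.
Satisfying worlds: none.

none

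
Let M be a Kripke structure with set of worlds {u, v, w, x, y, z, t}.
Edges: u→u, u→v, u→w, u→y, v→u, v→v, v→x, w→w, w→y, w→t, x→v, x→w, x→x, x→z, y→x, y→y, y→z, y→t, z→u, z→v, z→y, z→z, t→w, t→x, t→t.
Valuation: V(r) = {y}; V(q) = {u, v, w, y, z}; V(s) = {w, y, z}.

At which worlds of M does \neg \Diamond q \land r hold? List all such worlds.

none

Let φ = \neg \Diamond q \land r. Evaluate φ at each world:
  u (successors {u, v, w, y}): φ is false.
  v (successors {u, v, x}): φ is false.
  w (successors {w, y, t}): φ is false.
  x (successors {v, w, x, z}): φ is false.
  y (successors {x, y, z, t}): φ is false.
  z (successors {u, v, y, z}): φ is false.
  t (successors {w, x, t}): φ is false.
For instance, at v:
  At v: \neg \Diamond q is false, r is false, so \neg \Diamond q \land r is false.
    At v: \Diamond q is true, so \neg \Diamond q is false.
      At v: \Diamond q requires q at some successor in {u, v, x}.
        q holds at u, so \Diamond q is true at v.
Satisfying worlds: none.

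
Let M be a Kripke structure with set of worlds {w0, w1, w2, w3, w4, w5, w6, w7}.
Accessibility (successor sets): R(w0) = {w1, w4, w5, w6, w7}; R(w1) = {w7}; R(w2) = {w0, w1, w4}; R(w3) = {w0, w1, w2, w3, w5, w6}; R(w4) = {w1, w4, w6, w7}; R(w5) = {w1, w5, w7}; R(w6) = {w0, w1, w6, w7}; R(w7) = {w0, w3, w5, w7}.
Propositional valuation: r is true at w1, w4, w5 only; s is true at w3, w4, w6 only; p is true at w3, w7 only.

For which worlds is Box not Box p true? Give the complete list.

w1, w7

Let φ = Box not Box p. Evaluate φ at each world:
  w0 (successors {w1, w4, w5, w6, w7}): φ is false.
  w1 (successors {w7}): φ is true.
  w2 (successors {w0, w1, w4}): φ is false.
  w3 (successors {w0, w1, w2, w3, w5, w6}): φ is false.
  w4 (successors {w1, w4, w6, w7}): φ is false.
  w5 (successors {w1, w5, w7}): φ is false.
  w6 (successors {w0, w1, w6, w7}): φ is false.
  w7 (successors {w0, w3, w5, w7}): φ is true.
For instance, at w4:
  At w4: Box not Box p requires not Box p at every successor {w1, w4, w6, w7}.
    not Box p fails at w1, so Box not Box p is false at w4.
      At w1: Box p is true, so not Box p is false.
Satisfying worlds: {w1, w7}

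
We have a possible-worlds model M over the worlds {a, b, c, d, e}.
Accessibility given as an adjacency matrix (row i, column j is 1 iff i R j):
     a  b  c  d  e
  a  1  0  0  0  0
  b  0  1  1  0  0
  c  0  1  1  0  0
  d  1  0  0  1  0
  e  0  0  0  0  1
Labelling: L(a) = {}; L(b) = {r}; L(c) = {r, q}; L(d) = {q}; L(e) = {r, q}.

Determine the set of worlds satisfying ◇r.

Let φ = ◇r. Evaluate φ at each world:
  a (successors {a}): φ is false.
  b (successors {b, c}): φ is true.
  c (successors {b, c}): φ is true.
  d (successors {a, d}): φ is false.
  e (successors {e}): φ is true.
For instance, at b:
  At b: ◇r requires r at some successor in {b, c}.
    r holds at b, so ◇r is true at b.
Satisfying worlds: {b, c, e}

b, c, e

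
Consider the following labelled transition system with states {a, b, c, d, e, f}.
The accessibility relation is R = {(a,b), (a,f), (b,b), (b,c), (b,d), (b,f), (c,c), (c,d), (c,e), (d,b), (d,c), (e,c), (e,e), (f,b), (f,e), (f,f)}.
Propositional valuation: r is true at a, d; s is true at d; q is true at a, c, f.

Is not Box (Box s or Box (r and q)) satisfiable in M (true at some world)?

Yes

Let φ = not Box (Box s or Box (r and q)). Evaluate φ at each world:
  a (successors {b, f}): φ is true.
  b (successors {b, c, d, f}): φ is true.
  c (successors {c, d, e}): φ is true.
  d (successors {b, c}): φ is true.
  e (successors {c, e}): φ is true.
  f (successors {b, e, f}): φ is true.
Detail at a (witness):
  At a: Box (Box s or Box (r and q)) is false, so not Box (Box s or Box (r and q)) is true.
    At a: Box (Box s or Box (r and q)) requires Box s or Box (r and q) at every successor {b, f}.
      Box s or Box (r and q) fails at b, so Box (Box s or Box (r and q)) is false at a.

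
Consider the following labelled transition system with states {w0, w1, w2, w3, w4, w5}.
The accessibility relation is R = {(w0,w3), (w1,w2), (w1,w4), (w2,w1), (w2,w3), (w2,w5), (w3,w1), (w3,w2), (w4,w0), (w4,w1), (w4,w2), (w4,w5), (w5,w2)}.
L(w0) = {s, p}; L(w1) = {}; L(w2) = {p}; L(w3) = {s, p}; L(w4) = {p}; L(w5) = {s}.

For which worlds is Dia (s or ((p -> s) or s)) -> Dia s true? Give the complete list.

Let φ = Dia (s or ((p -> s) or s)) -> Dia s. Evaluate φ at each world:
  w0 (successors {w3}): φ is true.
  w1 (successors {w2, w4}): φ is true.
  w2 (successors {w1, w3, w5}): φ is true.
  w3 (successors {w1, w2}): φ is false.
  w4 (successors {w0, w1, w2, w5}): φ is true.
  w5 (successors {w2}): φ is true.
For instance, at w4:
  At w4: Dia (s or ((p -> s) or s)) is true, Dia s is true, so Dia (s or ((p -> s) or s)) -> Dia s is true.
    At w4: Dia (s or ((p -> s) or s)) requires s or ((p -> s) or s) at some successor in {w0, w1, w2, w5}.
      s or ((p -> s) or s) holds at w0, so Dia (s or ((p -> s) or s)) is true at w4.
    At w4: Dia s requires s at some successor in {w0, w1, w2, w5}.
      s holds at w0, so Dia s is true at w4.
Satisfying worlds: {w0, w1, w2, w4, w5}

w0, w1, w2, w4, w5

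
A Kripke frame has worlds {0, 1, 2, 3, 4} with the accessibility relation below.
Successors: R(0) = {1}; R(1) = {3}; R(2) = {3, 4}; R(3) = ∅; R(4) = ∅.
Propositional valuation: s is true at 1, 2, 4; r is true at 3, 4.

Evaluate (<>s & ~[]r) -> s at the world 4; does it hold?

At 4: <>s & ~[]r is false, s is true, so (<>s & ~[]r) -> s is true.
  At 4: <>s is false, ~[]r is false, so <>s & ~[]r is false.
    At 4: no accessible worlds, so <>s is false.
    At 4: []r is true, so ~[]r is false.
      At 4: no accessible worlds, so []r holds vacuously.

Yes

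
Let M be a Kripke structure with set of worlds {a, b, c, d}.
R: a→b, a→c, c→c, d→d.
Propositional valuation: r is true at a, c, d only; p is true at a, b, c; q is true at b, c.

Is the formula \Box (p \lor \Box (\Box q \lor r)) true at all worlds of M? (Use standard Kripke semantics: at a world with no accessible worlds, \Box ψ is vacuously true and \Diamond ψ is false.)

Recall that \Box ψ holds at a world iff ψ holds at every accessible world, and \Diamond ψ holds iff ψ holds at some accessible world.
Let φ = \Box (p \lor \Box (\Box q \lor r)). Evaluate φ at each world:
  a (successors {b, c}): φ is true.
  b (successors ∅): φ is true.
  c (successors {c}): φ is true.
  d (successors {d}): φ is true.
For instance, at d:
  At d: \Box (p \lor \Box (\Box q \lor r)) requires p \lor \Box (\Box q \lor r) at every successor {d}.
      At d: p is false, \Box (\Box q \lor r) is true, so p \lor \Box (\Box q \lor r) is true.
  So \Box (p \lor \Box (\Box q \lor r)) is true at d.

Yes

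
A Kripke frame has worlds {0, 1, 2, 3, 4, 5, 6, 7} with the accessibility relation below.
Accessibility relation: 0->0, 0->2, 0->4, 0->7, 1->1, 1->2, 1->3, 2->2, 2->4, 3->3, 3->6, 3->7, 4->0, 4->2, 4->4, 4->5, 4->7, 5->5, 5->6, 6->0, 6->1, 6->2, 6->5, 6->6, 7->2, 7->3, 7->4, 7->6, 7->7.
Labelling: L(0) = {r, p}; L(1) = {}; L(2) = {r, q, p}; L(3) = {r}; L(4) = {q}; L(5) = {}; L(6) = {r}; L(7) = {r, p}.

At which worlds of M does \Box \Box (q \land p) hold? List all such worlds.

none

Let φ = \Box \Box (q \land p). Evaluate φ at each world:
  0 (successors {0, 2, 4, 7}): φ is false.
  1 (successors {1, 2, 3}): φ is false.
  2 (successors {2, 4}): φ is false.
  3 (successors {3, 6, 7}): φ is false.
  4 (successors {0, 2, 4, 5, 7}): φ is false.
  5 (successors {5, 6}): φ is false.
  6 (successors {0, 1, 2, 5, 6}): φ is false.
  7 (successors {2, 3, 4, 6, 7}): φ is false.
For instance, at 1:
  At 1: \Box \Box (q \land p) requires \Box (q \land p) at every successor {1, 2, 3}.
    \Box (q \land p) fails at 1, so \Box \Box (q \land p) is false at 1.
      At 1: \Box (q \land p) requires q \land p at every successor {1, 2, 3}.
        q \land p fails at 1, so \Box (q \land p) is false at 1.
Satisfying worlds: none.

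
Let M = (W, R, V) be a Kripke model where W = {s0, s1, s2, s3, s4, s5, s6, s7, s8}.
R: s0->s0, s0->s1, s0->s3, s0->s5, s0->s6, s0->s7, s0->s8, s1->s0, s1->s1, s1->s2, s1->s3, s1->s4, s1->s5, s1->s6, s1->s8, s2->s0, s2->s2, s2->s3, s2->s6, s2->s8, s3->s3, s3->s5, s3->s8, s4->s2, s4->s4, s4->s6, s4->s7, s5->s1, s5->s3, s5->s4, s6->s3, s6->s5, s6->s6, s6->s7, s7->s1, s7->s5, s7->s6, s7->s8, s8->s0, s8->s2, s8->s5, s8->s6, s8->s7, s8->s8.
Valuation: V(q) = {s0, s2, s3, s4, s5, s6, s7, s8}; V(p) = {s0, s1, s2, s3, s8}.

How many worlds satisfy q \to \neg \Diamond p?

Let φ = q \to \neg \Diamond p. Evaluate φ at each world:
  s0 (successors {s0, s1, s3, s5, s6, s7, s8}): φ is false.
  s1 (successors {s0, s1, s2, s3, s4, s5, s6, s8}): φ is true.
  s2 (successors {s0, s2, s3, s6, s8}): φ is false.
  s3 (successors {s3, s5, s8}): φ is false.
  s4 (successors {s2, s4, s6, s7}): φ is false.
  s5 (successors {s1, s3, s4}): φ is false.
  s6 (successors {s3, s5, s6, s7}): φ is false.
  s7 (successors {s1, s5, s6, s8}): φ is false.
  s8 (successors {s0, s2, s5, s6, s7, s8}): φ is false.
For instance, at s8:
  At s8: q is true, \neg \Diamond p is false, so q \to \neg \Diamond p is false.
    At s8: \Diamond p is true, so \neg \Diamond p is false.
      At s8: \Diamond p requires p at some successor in {s0, s2, s5, s6, s7, s8}.
        p holds at s0, so \Diamond p is true at s8.
Satisfying worlds: {s1}

1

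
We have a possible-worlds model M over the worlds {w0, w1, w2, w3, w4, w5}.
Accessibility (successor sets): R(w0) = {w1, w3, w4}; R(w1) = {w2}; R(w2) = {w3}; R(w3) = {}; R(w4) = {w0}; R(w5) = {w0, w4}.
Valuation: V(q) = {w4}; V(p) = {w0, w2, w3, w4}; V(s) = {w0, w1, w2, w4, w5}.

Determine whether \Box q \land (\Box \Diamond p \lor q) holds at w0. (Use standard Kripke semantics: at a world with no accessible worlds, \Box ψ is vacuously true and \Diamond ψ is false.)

At w0: \Box q is false, \Box \Diamond p \lor q is false, so \Box q \land (\Box \Diamond p \lor q) is false.
  At w0: \Box q requires q at every successor {w1, w3, w4}.
    q fails at w1, so \Box q is false at w0.
  At w0: \Box \Diamond p is false, q is false, so \Box \Diamond p \lor q is false.
    At w0: \Box \Diamond p requires \Diamond p at every successor {w1, w3, w4}.
      \Diamond p fails at w3, so \Box \Diamond p is false at w0.

No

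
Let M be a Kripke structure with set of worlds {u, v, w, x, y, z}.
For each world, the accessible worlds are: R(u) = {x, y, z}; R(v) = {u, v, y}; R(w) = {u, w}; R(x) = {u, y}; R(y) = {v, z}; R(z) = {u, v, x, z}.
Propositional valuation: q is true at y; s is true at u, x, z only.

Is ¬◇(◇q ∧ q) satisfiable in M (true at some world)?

Let φ = ¬◇(◇q ∧ q). Evaluate φ at each world:
  u (successors {x, y, z}): φ is true.
  v (successors {u, v, y}): φ is true.
  w (successors {u, w}): φ is true.
  x (successors {u, y}): φ is true.
  y (successors {v, z}): φ is true.
  z (successors {u, v, x, z}): φ is true.
Detail at u (witness):
  At u: ◇(◇q ∧ q) is false, so ¬◇(◇q ∧ q) is true.
    At u: ◇(◇q ∧ q) requires ◇q ∧ q at some successor in {x, y, z}.
      At x: ◇q ∧ q is false.
      At y: ◇q ∧ q is false.
      At z: ◇q ∧ q is false.
    So ◇(◇q ∧ q) is false at u.

Yes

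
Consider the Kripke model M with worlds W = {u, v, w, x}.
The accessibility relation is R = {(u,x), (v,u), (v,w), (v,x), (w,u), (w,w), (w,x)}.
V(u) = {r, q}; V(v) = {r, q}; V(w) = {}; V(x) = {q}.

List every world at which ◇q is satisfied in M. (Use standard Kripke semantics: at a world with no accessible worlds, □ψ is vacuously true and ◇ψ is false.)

u, v, w

Let φ = ◇q. Evaluate φ at each world:
  u (successors {x}): φ is true.
  v (successors {u, w, x}): φ is true.
  w (successors {u, w, x}): φ is true.
  x (successors ∅): φ is false.
For instance, at u:
  At u: ◇q requires q at some successor in {x}.
    q holds at x, so ◇q is true at u.
Satisfying worlds: {u, v, w}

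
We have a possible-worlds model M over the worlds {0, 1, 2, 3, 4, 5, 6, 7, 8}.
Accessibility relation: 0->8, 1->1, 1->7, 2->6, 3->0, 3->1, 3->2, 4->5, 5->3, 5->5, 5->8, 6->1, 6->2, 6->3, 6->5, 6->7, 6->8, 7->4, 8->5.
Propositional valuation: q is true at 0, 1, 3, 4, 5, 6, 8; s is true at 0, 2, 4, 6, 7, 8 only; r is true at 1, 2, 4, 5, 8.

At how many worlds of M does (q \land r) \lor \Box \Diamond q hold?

Recall that \Box ψ holds at a world iff ψ holds at every accessible world, and \Diamond ψ holds iff ψ holds at some accessible world.
Let φ = (q \land r) \lor \Box \Diamond q. Evaluate φ at each world:
  0 (successors {8}): φ is true.
  1 (successors {1, 7}): φ is true.
  2 (successors {6}): φ is true.
  3 (successors {0, 1, 2}): φ is true.
  4 (successors {5}): φ is true.
  5 (successors {3, 5, 8}): φ is true.
  6 (successors {1, 2, 3, 5, 7, 8}): φ is true.
  7 (successors {4}): φ is true.
  8 (successors {5}): φ is true.
For instance, at 6:
  At 6: q \land r is false, \Box \Diamond q is true, so (q \land r) \lor \Box \Diamond q is true.
    At 6: \Box \Diamond q requires \Diamond q at every successor {1, 2, 3, 5, 7, 8}.
      At 1: \Diamond q is true.
      At 2: \Diamond q is true.
      At 3: \Diamond q is true.
      At 5: \Diamond q is true.
      At 7: \Diamond q is true.
      At 8: \Diamond q is true.
    So \Box \Diamond q is true at 6.
Satisfying worlds: {0, 1, 2, 3, 4, 5, 6, 7, 8}

9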